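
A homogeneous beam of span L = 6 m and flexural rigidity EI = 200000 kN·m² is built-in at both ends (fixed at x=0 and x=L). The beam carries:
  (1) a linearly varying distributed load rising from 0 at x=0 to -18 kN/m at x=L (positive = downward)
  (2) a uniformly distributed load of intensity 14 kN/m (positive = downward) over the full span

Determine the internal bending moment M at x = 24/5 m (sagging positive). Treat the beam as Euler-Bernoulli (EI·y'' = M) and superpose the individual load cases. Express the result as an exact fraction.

M(24/5) = -318/125 kN·m

Load 1 — triangular load w₀=-18 kN/m (0→w₀ over full span):
  M_1 = 3w₀Lx/20 - w₀L²/30 - w₀x³/(6L) = 3·(-18)·6·(24/5)/20 - (-18)·6²/30 - (-18)·(24/5)³/(6·6) = -108/125 kN·m
Load 2 — uniform load w=14 kN/m over full span:
  M_2 = wLx/2 - wL²/12 - wx²/2 = 14·6·(24/5)/2 - 14·6²/12 - 14·(24/5)²/2 = -42/25 kN·m
Superposition: M = Σ M_i = -318/125 kN·m ≈ -2.544000 kN·m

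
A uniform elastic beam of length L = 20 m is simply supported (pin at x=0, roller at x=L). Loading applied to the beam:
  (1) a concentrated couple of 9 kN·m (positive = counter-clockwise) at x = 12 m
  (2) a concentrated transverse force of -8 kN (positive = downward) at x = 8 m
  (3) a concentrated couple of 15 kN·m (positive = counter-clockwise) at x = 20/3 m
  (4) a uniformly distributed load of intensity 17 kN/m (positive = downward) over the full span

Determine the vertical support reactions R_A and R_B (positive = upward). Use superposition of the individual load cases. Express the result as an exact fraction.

R_A = 832/5 kN, R_B = 828/5 kN

Load 1 — applied couple M₀=9 kN·m at a=12 m (b=L-a=8):
  R_A = M₀/L = 9/20 kN
  R_B = -M₀/L = -9/20 kN
Load 2 — point force P=-8 kN at a=8 m (b=L-a=12):
  R_A = Pb/L = (-8)·12/20 = -24/5 kN
  R_B = Pa/L = (-8)·8/20 = -16/5 kN
Load 3 — applied couple M₀=15 kN·m at a=20/3 m (b=L-a=40/3):
  R_A = M₀/L = 15/20 = 3/4 kN
  R_B = -M₀/L = -15/20 = -3/4 kN
Load 4 — uniform load w=17 kN/m over full span:
  R_A = wL/2 = 17·20/2 = 170 kN
  R_B = wL/2 = 17·20/2 = 170 kN
Superposition: R_A = 832/5 kN, R_B = 828/5 kN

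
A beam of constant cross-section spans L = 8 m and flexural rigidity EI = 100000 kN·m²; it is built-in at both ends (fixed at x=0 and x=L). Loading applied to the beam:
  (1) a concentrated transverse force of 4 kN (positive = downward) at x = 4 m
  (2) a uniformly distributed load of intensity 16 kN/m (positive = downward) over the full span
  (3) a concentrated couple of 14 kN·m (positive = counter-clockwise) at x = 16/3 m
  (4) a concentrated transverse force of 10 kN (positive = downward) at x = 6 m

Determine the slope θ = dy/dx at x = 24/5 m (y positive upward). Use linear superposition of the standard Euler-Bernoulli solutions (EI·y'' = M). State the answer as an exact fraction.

Load 1 — point force P=4 kN at a=4 m (b=L-a=4):
  θ_1 = Pa²(L-x)(2bL-(3b+a)(L-x))/(2L³EI)  [x>a] = 4·4²·(8-(24/5))·(2·4·8-(3·4+4)·(8-(24/5)))/(2·8³·100000) = 2/78125 rad
Load 2 — uniform load w=16 kN/m over full span:
  θ_2 = -wx(L-x)(L-2x)/(12EI) = -16·(24/5)·(8-(24/5))·(8-2·(24/5))/(12·100000) = 128/390625 rad
Load 3 — applied couple M₀=14 kN·m at a=16/3 m (b=L-a=8/3):
  θ_3 = (R_Ax²/2 - M_Ax)/EI  [x≤a] with R_A=7/3, M_A=14/3 = ((7/3)·(24/5)²/2 - (14/3)·(24/5))/100000 = 7/156250 rad
Load 4 — point force P=10 kN at a=6 m (b=L-a=2):
  θ_4 = -Pb²x(2aL-(3a+b)x)/(2L³EI)  [x≤a] = -10·2²·(24/5)·(2·6·8-(3·6+2)·(24/5))/(2·8³·100000) = 0 rad
Superposition: θ = Σ θ_i = 311/781250 rad ≈ 0.000398 rad

θ(24/5) = 311/781250 rad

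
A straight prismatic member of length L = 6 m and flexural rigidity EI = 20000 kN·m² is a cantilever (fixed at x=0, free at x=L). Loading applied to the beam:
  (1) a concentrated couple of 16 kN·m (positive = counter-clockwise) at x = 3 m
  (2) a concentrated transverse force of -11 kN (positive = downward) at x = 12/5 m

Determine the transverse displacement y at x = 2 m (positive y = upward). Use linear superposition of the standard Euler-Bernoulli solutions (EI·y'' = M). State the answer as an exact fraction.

Load 1 — applied couple M₀=16 kN·m at a=3 m (b=L-a=3):
  y_1 = M₀x²/(2EI)  [x≤a] = 16·2²/(2·20000) = 1/625 m
Load 2 — point force P=-11 kN at a=12/5 m (b=L-a=18/5):
  y_2 = -Px²(3a-x)/(6EI)  [x≤a] = -(-11)·2²·(3·(12/5)-2)/(6·20000) = 143/75000 m
Superposition: y = Σ y_i = 263/75000 m ≈ 0.003507 m

y(2) = 263/75000 m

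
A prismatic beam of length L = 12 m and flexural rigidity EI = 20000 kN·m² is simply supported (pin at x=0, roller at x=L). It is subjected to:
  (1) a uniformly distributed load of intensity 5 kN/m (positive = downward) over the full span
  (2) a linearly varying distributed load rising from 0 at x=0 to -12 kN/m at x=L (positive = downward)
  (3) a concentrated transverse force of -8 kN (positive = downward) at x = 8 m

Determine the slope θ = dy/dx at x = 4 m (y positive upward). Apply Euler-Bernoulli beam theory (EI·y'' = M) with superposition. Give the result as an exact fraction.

Load 1 — uniform load w=5 kN/m over full span:
  θ_1 = -w(L³-6Lx²+4x³)/(24EI) = -5·(12³-6·12·4²+4·4³)/(24·20000) = -13/1500 rad
Load 2 — triangular load w₀=-12 kN/m (0→w₀ over full span):
  θ_2 = -w₀(7L⁴-30L²x²+15x⁴)/(360LEI) = -(-12)·(7·12⁴-30·12²·4²+15·4⁴)/(360·12·20000) = 104/9375 rad
Load 3 — point force P=-8 kN at a=8 m (b=L-a=4):
  θ_3 = -Pb(L²-b²-3x²)/(6LEI)  [x≤a] = -(-8)·4·(12²-4²-3·4²)/(6·12·20000) = 2/1125 rad
Superposition: θ = Σ θ_i = 473/112500 rad ≈ 0.004204 rad

θ(4) = 473/112500 rad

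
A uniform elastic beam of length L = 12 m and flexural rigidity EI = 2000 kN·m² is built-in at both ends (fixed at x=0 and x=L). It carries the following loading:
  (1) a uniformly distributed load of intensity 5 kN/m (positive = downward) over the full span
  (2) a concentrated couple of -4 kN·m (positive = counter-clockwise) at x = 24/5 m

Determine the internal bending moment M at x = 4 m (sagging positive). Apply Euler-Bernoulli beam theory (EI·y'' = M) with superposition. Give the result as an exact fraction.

M(4) = 464/25 kN·m

Load 1 — uniform load w=5 kN/m over full span:
  M_1 = wLx/2 - wL²/12 - wx²/2 = 5·12·4/2 - 5·12²/12 - 5·4²/2 = 20 kN·m
Load 2 — applied couple M₀=-4 kN·m at a=24/5 m (b=L-a=36/5):
  M_2 = R_Ax - M_A  [x≤a] with R_A=-12/25, M_A=-12/25 = (-12/25)·4 - (-12/25) = -36/25 kN·m
Superposition: M = Σ M_i = 464/25 kN·m ≈ 18.560000 kN·m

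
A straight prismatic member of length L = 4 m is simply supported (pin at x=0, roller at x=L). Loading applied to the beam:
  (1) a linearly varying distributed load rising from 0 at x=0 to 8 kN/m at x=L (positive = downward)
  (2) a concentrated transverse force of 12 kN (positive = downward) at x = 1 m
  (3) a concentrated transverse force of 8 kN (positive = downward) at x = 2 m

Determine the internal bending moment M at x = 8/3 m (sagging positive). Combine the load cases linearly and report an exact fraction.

M(8/3) = 1396/81 kN·m

Load 1 — triangular load w₀=8 kN/m (0→w₀ over full span):
  M_1 = w₀Lx/6 - w₀x³/(6L) = 8·4·(8/3)/6 - 8·(8/3)³/(6·4) = 640/81 kN·m
Load 2 — point force P=12 kN at a=1 m (b=L-a=3):
  M_2 = Pa(L-x)/L  [x>a] = 12·1·(4-(8/3))/4 = 4 kN·m
Load 3 — point force P=8 kN at a=2 m (b=L-a=2):
  M_3 = Pa(L-x)/L  [x>a] = 8·2·(4-(8/3))/4 = 16/3 kN·m
Superposition: M = Σ M_i = 1396/81 kN·m ≈ 17.234568 kN·m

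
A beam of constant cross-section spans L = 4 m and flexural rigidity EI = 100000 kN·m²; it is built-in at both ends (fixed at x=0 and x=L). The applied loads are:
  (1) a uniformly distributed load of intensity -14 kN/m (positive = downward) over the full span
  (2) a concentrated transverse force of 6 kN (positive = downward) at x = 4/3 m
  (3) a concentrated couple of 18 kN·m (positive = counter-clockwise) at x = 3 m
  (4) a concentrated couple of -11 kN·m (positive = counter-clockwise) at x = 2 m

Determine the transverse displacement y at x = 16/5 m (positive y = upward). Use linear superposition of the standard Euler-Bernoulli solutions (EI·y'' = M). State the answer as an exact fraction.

y(16/5) = 22727/1687500000 m

Load 1 — uniform load w=-14 kN/m over full span:
  y_1 = -wx²(L-x)²/(24EI) = -(-14)·(16/5)²·(4-(16/5))²/(24·100000) = 224/5859375 m
Load 2 — point force P=6 kN at a=4/3 m (b=L-a=8/3):
  y_2 = -Pa²(L-x)²(3bL-(3b+a)(L-x))/(6L³EI)  [x>a] = -6·(4/3)²·(4-(16/5))²·(3·(8/3)·4-(3·(8/3)+(4/3))·(4-(16/5)))/(6·4³·100000) = -46/10546875 m
Load 3 — applied couple M₀=18 kN·m at a=3 m (b=L-a=1):
  y_3 = (R_Ax³/6 - M_Ax²/2 - M₀(x-a)²/2)/EI  [x>a] with R_A=81/16, M_A=45/8 = ((81/16)·(16/5)³/6 - (45/8)·(16/5)²/2 - 18·((16/5)-3)²/2)/100000 = -189/12500000 m
Load 4 — applied couple M₀=-11 kN·m at a=2 m (b=L-a=2):
  y_4 = (R_Ax³/6 - M_Ax²/2 - M₀(x-a)²/2)/EI  [x>a] with R_A=-33/8, M_A=-11/4 = ((-33/8)·(16/5)³/6 - (-11/4)·(16/5)²/2 - (-11)·((16/5)-2)²/2)/100000 = -33/6250000 m
Superposition: y = Σ y_i = 22727/1687500000 m ≈ 0.000013 m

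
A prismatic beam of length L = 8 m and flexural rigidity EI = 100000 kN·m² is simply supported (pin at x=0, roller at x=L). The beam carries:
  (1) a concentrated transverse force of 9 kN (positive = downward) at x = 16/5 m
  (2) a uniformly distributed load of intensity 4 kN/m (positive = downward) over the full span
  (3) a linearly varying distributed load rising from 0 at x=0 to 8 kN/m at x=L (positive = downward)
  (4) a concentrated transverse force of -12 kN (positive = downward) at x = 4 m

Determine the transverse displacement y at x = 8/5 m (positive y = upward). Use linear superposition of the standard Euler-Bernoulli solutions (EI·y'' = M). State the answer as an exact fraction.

y(8/5) = -112076/48828125 m

Load 1 — point force P=9 kN at a=16/5 m (b=L-a=24/5):
  y_1 = -Pbx(L²-b²-x²)/(6LEI)  [x≤a] = -9·(24/5)·(8/5)·(8²-(24/5)²-(8/5)²)/(6·8·100000) = -216/390625 m
Load 2 — uniform load w=4 kN/m over full span:
  y_2 = -wx(L³-2Lx²+x³)/(24EI) = -4·(8/5)·(8³-2·8·(8/5)²+(8/5)³)/(24·100000) = -7424/5859375 m
Load 3 — triangular load w₀=8 kN/m (0→w₀ over full span):
  y_3 = -w₀x(7L⁴-10L²x²+3x⁴)/(360LEI) = -8·(8/5)·(7·8⁴-10·8²·(8/5)²+3·(8/5)⁴)/(360·8·100000) = -176128/146484375 m
Load 4 — point force P=-12 kN at a=4 m (b=L-a=4):
  y_4 = -Pbx(L²-b²-x²)/(6LEI)  [x≤a] = -(-12)·4·(8/5)·(8²-4²-(8/5)²)/(6·8·100000) = 284/390625 m
Superposition: y = Σ y_i = -112076/48828125 m ≈ -0.002295 m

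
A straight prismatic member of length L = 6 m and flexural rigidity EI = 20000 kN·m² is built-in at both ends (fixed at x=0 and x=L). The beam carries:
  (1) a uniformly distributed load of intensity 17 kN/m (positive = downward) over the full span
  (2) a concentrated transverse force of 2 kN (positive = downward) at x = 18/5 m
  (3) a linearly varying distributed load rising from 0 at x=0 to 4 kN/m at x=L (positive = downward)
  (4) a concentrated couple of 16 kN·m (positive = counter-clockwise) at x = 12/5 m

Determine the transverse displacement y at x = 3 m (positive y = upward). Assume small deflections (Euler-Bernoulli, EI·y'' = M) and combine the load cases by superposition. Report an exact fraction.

y(3) = -60381/20000000 m

Load 1 — uniform load w=17 kN/m over full span:
  y_1 = -wx²(L-x)²/(24EI) = -17·3²·(6-3)²/(24·20000) = -459/160000 m
Load 2 — point force P=2 kN at a=18/5 m (b=L-a=12/5):
  y_2 = -Pb²x²(3aL-(3a+b)x)/(6L³EI)  [x≤a] = -2·(12/5)²·3²·(3·(18/5)·6-(3·(18/5)+(12/5))·3)/(6·6³·20000) = -63/625000 m
Load 3 — triangular load w₀=4 kN/m (0→w₀ over full span):
  y_3 = -w₀x²(L-x)²(x+2L)/(120LEI) = -4·3²·(6-3)²·(3+2·6)/(120·6·20000) = -27/80000 m
Load 4 — applied couple M₀=16 kN·m at a=12/5 m (b=L-a=18/5):
  y_4 = (R_Ax³/6 - M_Ax²/2 - M₀(x-a)²/2)/EI  [x>a] with R_A=96/25, M_A=48/25 = ((96/25)·3³/6 - (48/25)·3²/2 - 16·(3-(12/5))²/2)/20000 = 9/31250 m
Superposition: y = Σ y_i = -60381/20000000 m ≈ -0.003019 m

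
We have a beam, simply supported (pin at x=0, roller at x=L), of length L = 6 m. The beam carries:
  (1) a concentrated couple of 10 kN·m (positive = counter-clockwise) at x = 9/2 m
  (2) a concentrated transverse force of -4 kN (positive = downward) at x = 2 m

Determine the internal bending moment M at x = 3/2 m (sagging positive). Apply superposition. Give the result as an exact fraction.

M(3/2) = -3/2 kN·m

Load 1 — applied couple M₀=10 kN·m at a=9/2 m (b=L-a=3/2):
  M_1 = M₀x/L  [x≤a] = 10·(3/2)/6 = 5/2 kN·m
Load 2 — point force P=-4 kN at a=2 m (b=L-a=4):
  M_2 = Pbx/L  [x≤a] = (-4)·4·(3/2)/6 = -4 kN·m
Superposition: M = Σ M_i = -3/2 kN·m ≈ -1.500000 kN·m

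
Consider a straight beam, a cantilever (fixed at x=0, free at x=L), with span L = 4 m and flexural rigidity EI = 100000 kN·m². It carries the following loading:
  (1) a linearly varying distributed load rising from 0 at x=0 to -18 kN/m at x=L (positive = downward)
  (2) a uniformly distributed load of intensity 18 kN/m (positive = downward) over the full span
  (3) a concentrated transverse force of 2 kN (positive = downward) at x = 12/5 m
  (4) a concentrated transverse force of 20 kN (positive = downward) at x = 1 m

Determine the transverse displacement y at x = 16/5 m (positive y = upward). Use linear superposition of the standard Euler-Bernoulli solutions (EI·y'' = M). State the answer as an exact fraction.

y(16/5) = -3696163/2343750000 m

Load 1 — triangular load w₀=-18 kN/m (0→w₀ over full span):
  y_1 = (w₀Lx³/12-w₀L²x²/6-w₀x⁵/(120L))/EI = ((-18)·4·(16/5)³/12-(-18)·4²·(16/5)²/6-(-18)·(16/5)⁵/(120·4))/100000 = 150144/48828125 m
Load 2 — uniform load w=18 kN/m over full span:
  y_2 = -wx²(x²-4Lx+6L²)/(24EI) = -18·(16/5)²·((16/5)²-4·4·(16/5)+6·4²)/(24·100000) = -8256/1953125 m
Load 3 — point force P=2 kN at a=12/5 m (b=L-a=8/5):
  y_3 = -Pa²(3x-a)/(6EI)  [x>a] = -2·(12/5)²·(3·(16/5)-(12/5))/(6·100000) = -54/390625 m
Load 4 — point force P=20 kN at a=1 m (b=L-a=3):
  y_4 = -Pa²(3x-a)/(6EI)  [x>a] = -20·1²·(3·(16/5)-1)/(6·100000) = -43/150000 m
Superposition: y = Σ y_i = -3696163/2343750000 m ≈ -0.001577 m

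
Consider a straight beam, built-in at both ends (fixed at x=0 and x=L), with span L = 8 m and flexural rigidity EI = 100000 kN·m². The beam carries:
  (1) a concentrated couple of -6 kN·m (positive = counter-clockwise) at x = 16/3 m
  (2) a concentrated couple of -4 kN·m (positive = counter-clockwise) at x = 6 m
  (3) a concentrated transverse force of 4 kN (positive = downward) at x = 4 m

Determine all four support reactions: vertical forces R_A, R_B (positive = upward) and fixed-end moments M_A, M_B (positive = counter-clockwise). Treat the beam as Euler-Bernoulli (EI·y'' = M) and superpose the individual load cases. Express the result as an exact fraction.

Load 1 — applied couple M₀=-6 kN·m at a=16/3 m (b=L-a=8/3):
  R_A = 6M₀ab/L³ = 6·(-6)·(16/3)·(8/3)/8³ = -1 kN
  M_A = M₀b(2a-b)/L² = (-6)·(8/3)·(2·(16/3)-(8/3))/8² = -2 kN·m
  R_B = -6M₀ab/L³ = -6·(-6)·(16/3)·(8/3)/8³ = 1 kN
  M_B = M₀a(2b-a)/L² = (-6)·(16/3)·(2·(8/3)-(16/3))/8² = 0 kN·m
Load 2 — applied couple M₀=-4 kN·m at a=6 m (b=L-a=2):
  R_A = 6M₀ab/L³ = 6·(-4)·6·2/8³ = -9/16 kN
  M_A = M₀b(2a-b)/L² = (-4)·2·(2·6-2)/8² = -5/4 kN·m
  R_B = -6M₀ab/L³ = -6·(-4)·6·2/8³ = 9/16 kN
  M_B = M₀a(2b-a)/L² = (-4)·6·(2·2-6)/8² = 3/4 kN·m
Load 3 — point force P=4 kN at a=4 m (b=L-a=4):
  R_A = Pb²(3a+b)/L³ = 4·4²·(3·4+4)/8³ = 2 kN
  M_A = Pab²/L² = 4·4·4²/8² = 4 kN·m
  R_B = Pa²(a+3b)/L³ = 4·4²·(4+3·4)/8³ = 2 kN
  M_B = -Pa²b/L² = -4·4²·4/8² = -4 kN·m
Superposition: R_A = 7/16 kN, M_A = 3/4 kN·m, R_B = 57/16 kN, M_B = -13/4 kN·m

R_A = 7/16 kN, M_A = 3/4 kN·m, R_B = 57/16 kN, M_B = -13/4 kN·m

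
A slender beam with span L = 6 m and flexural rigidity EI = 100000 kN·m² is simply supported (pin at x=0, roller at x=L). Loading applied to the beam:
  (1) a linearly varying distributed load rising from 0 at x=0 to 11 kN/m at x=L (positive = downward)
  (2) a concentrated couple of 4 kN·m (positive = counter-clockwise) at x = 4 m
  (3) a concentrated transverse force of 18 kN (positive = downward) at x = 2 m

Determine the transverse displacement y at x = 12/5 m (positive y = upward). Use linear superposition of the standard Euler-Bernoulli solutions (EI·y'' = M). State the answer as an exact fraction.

y(12/5) = -625627/390625000 m

Load 1 — triangular load w₀=11 kN/m (0→w₀ over full span):
  y_1 = -w₀x(7L⁴-10L²x²+3x⁴)/(360LEI) = -11·(12/5)·(7·6⁴-10·6²·(12/5)²+3·(12/5)⁴)/(360·6·100000) = -338877/390625000 m
Load 2 — applied couple M₀=4 kN·m at a=4 m (b=L-a=2):
  y_2 = (M₀x³/(6L)+C₁x)/EI  [x≤a] with C₁=M₀(3b²-L²)/(6L)=-8/3 = (4·(12/5)³/(6·6)+(-8/3)·(12/5))/100000 = -19/390625 m
Load 3 — point force P=18 kN at a=2 m (b=L-a=4):
  y_3 = -Pa(L-x)(2Lx-a²-x²)/(6LEI)  [x>a] = -18·2·(6-(12/5))·(2·6·(12/5)-2²-(12/5)²)/(6·6·100000) = -1071/1562500 m
Superposition: y = Σ y_i = -625627/390625000 m ≈ -0.001602 m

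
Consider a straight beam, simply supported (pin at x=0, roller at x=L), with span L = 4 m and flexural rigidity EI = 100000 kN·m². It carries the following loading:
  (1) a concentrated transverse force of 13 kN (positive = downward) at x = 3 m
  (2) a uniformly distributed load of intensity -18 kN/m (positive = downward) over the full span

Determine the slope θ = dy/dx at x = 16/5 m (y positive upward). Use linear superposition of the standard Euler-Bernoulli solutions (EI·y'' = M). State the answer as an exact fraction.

Load 1 — point force P=13 kN at a=3 m (b=L-a=1):
  θ_1 = -Pa(2L²-6Lx+3x²+a²)/(6LEI)  [x>a] = -13·3·(2·4²-6·4·(16/5)+3·(16/5)²+3²)/(6·4·100000) = 1651/20000000 rad
Load 2 — uniform load w=-18 kN/m over full span:
  θ_2 = -w(L³-6Lx²+4x³)/(24EI) = -(-18)·(4³-6·4·(16/5)²+4·(16/5)³)/(24·100000) = -297/781250 rad
Superposition: θ = Σ θ_i = -29761/100000000 rad ≈ -0.000298 rad

θ(16/5) = -29761/100000000 rad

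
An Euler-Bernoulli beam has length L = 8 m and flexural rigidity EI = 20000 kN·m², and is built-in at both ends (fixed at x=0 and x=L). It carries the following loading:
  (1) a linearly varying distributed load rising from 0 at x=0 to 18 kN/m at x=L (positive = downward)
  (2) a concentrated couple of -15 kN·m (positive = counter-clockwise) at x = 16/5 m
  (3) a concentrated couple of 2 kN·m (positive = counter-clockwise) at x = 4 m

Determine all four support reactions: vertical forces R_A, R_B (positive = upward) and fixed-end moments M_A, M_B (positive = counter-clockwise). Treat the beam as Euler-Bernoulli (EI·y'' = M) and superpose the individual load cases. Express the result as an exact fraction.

Load 1 — triangular load w₀=18 kN/m (0→w₀ over full span):
  R_A = 3w₀L/20 = 3·18·8/20 = 108/5 kN
  M_A = w₀L²/30 = 18·8²/30 = 192/5 kN·m
  R_B = 7w₀L/20 = 7·18·8/20 = 252/5 kN
  M_B = -w₀L²/20 = -18·8²/20 = -288/5 kN·m
Load 2 — applied couple M₀=-15 kN·m at a=16/5 m (b=L-a=24/5):
  R_A = 6M₀ab/L³ = 6·(-15)·(16/5)·(24/5)/8³ = -27/10 kN
  M_A = M₀b(2a-b)/L² = (-15)·(24/5)·(2·(16/5)-(24/5))/8² = -9/5 kN·m
  R_B = -6M₀ab/L³ = -6·(-15)·(16/5)·(24/5)/8³ = 27/10 kN
  M_B = M₀a(2b-a)/L² = (-15)·(16/5)·(2·(24/5)-(16/5))/8² = -24/5 kN·m
Load 3 — applied couple M₀=2 kN·m at a=4 m (b=L-a=4):
  R_A = 6M₀ab/L³ = 6·2·4·4/8³ = 3/8 kN
  M_A = M₀b(2a-b)/L² = 2·4·(2·4-4)/8² = 1/2 kN·m
  R_B = -6M₀ab/L³ = -6·2·4·4/8³ = -3/8 kN
  M_B = M₀a(2b-a)/L² = 2·4·(2·4-4)/8² = 1/2 kN·m
Superposition: R_A = 771/40 kN, M_A = 371/10 kN·m, R_B = 2109/40 kN, M_B = -619/10 kN·m

R_A = 771/40 kN, M_A = 371/10 kN·m, R_B = 2109/40 kN, M_B = -619/10 kN·m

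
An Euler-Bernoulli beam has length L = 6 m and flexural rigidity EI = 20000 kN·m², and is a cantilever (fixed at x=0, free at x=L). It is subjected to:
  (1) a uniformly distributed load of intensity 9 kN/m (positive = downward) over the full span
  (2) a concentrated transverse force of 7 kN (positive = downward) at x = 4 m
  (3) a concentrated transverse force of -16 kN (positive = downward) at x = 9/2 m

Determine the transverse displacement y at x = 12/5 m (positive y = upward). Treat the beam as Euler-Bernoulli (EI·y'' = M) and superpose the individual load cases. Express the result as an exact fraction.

y(12/5) = -9711/781250 m

Load 1 — uniform load w=9 kN/m over full span:
  y_1 = -wx²(x²-4Lx+6L²)/(24EI) = -9·(12/5)²·((12/5)²-4·6·(12/5)+6·6²)/(24·20000) = -13851/781250 m
Load 2 — point force P=7 kN at a=4 m (b=L-a=2):
  y_2 = -Px²(3a-x)/(6EI)  [x≤a] = -7·(12/5)²·(3·4-(12/5))/(6·20000) = -252/78125 m
Load 3 — point force P=-16 kN at a=9/2 m (b=L-a=3/2):
  y_3 = -Px²(3a-x)/(6EI)  [x≤a] = -(-16)·(12/5)²·(3·(9/2)-(12/5))/(6·20000) = 666/78125 m
Superposition: y = Σ y_i = -9711/781250 m ≈ -0.012430 m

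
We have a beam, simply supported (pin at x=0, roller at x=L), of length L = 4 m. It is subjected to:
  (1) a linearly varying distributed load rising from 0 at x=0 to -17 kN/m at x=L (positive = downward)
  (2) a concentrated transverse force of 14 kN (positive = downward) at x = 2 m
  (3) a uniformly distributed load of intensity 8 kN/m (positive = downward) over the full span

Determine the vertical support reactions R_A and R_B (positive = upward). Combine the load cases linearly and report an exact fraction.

R_A = 35/3 kN, R_B = 1/3 kN

Load 1 — triangular load w₀=-17 kN/m (0→w₀ over full span):
  R_A = w₀L/6 = (-17)·4/6 = -34/3 kN
  R_B = w₀L/3 = (-17)·4/3 = -68/3 kN
Load 2 — point force P=14 kN at a=2 m (b=L-a=2):
  R_A = Pb/L = 14·2/4 = 7 kN
  R_B = Pa/L = 14·2/4 = 7 kN
Load 3 — uniform load w=8 kN/m over full span:
  R_A = wL/2 = 8·4/2 = 16 kN
  R_B = wL/2 = 8·4/2 = 16 kN
Superposition: R_A = 35/3 kN, R_B = 1/3 kN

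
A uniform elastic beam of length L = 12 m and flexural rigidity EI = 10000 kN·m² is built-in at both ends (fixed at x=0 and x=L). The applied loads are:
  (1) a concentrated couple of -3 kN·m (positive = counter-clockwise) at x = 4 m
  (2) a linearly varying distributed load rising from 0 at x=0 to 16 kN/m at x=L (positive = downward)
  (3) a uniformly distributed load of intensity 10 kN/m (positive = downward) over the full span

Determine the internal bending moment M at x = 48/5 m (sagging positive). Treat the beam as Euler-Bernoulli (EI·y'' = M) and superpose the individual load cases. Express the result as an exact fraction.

Load 1 — applied couple M₀=-3 kN·m at a=4 m (b=L-a=8):
  M_1 = R_Ax - M_A - M₀  [x>a] with R_A=-1/3, M_A=0 = (-1/3)·(48/5) - 0 - (-3) = -1/5 kN·m
Load 2 — triangular load w₀=16 kN/m (0→w₀ over full span):
  M_2 = 3w₀Lx/20 - w₀L²/30 - w₀x³/(6L) = 3·16·12·(48/5)/20 - 16·12²/30 - 16·(48/5)³/(6·12) = 384/125 kN·m
Load 3 — uniform load w=10 kN/m over full span:
  M_3 = wLx/2 - wL²/12 - wx²/2 = 10·12·(48/5)/2 - 10·12²/12 - 10·(48/5)²/2 = -24/5 kN·m
Superposition: M = Σ M_i = -241/125 kN·m ≈ -1.928000 kN·m

M(48/5) = -241/125 kN·m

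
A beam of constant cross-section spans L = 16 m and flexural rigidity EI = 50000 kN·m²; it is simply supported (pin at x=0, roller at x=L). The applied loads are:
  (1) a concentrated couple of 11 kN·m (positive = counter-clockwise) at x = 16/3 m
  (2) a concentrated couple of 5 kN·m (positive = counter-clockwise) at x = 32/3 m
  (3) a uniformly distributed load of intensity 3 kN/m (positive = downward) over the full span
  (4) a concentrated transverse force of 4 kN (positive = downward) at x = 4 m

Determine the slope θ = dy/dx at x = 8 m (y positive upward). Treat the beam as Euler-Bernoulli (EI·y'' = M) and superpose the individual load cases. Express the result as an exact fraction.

θ(8) = 13/56250 rad

Load 1 — applied couple M₀=11 kN·m at a=16/3 m (b=L-a=32/3):
  θ_1 = (M₀x²/(2L)-M₀(x-a)+C₁)/EI  [x>a] with C₁=M₀(3b²-L²)/(6L)=88/9 = (11·8²/(2·16)-11·(8-(16/3))+(88/9))/50000 = 11/225000 rad
Load 2 — applied couple M₀=5 kN·m at a=32/3 m (b=L-a=16/3):
  θ_2 = (M₀x²/(2L)+C₁)/EI  [x≤a] with C₁=M₀(3b²-L²)/(6L)=-80/9 = (5·8²/(2·16)+(-80/9))/50000 = 1/45000 rad
Load 3 — uniform load w=3 kN/m over full span:
  θ_3 = -w(L³-6Lx²+4x³)/(24EI) = -3·(16³-6·16·8²+4·8³)/(24·50000) = 0 rad
Load 4 — point force P=4 kN at a=4 m (b=L-a=12):
  θ_4 = -Pa(2L²-6Lx+3x²+a²)/(6LEI)  [x>a] = -4·4·(2·16²-6·16·8+3·8²+4²)/(6·16·50000) = 1/6250 rad
Superposition: θ = Σ θ_i = 13/56250 rad ≈ 0.000231 rad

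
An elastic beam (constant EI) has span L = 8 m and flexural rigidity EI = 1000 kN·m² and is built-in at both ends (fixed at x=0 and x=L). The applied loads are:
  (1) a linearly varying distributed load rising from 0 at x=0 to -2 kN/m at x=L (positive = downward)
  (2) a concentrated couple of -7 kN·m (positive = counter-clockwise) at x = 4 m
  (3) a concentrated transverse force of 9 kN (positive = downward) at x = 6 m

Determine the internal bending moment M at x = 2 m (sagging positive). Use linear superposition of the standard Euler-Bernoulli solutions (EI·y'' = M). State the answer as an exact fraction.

M(2) = -131/80 kN·m

Load 1 — triangular load w₀=-2 kN/m (0→w₀ over full span):
  M_1 = 3w₀Lx/20 - w₀L²/30 - w₀x³/(6L) = 3·(-2)·8·2/20 - (-2)·8²/30 - (-2)·2³/(6·8) = -1/5 kN·m
Load 2 — applied couple M₀=-7 kN·m at a=4 m (b=L-a=4):
  M_2 = R_Ax - M_A  [x≤a] with R_A=-21/16, M_A=-7/4 = (-21/16)·2 - (-7/4) = -7/8 kN·m
Load 3 — point force P=9 kN at a=6 m (b=L-a=2):
  M_3 = Pb²(3a+b)x/L³ - Pab²/L²  [x≤a] = 9·2²·(3·6+2)·2/8³ - 9·6·2²/8² = -9/16 kN·m
Superposition: M = Σ M_i = -131/80 kN·m ≈ -1.637500 kN·m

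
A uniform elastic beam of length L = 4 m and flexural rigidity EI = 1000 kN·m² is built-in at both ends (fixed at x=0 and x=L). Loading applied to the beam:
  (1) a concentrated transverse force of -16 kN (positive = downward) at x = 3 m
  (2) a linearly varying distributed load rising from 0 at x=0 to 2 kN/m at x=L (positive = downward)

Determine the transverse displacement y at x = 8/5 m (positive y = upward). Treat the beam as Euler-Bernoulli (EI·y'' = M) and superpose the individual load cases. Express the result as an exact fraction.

y(8/5) = 9044/5859375 m

Load 1 — point force P=-16 kN at a=3 m (b=L-a=1):
  y_1 = -Pb²x²(3aL-(3a+b)x)/(6L³EI)  [x≤a] = -(-16)·1²·(8/5)²·(3·3·4-(3·3+1)·(8/5))/(6·4³·1000) = 4/1875 m
Load 2 — triangular load w₀=2 kN/m (0→w₀ over full span):
  y_2 = -w₀x²(L-x)²(x+2L)/(120LEI) = -2·(8/5)²·(4-(8/5))²·((8/5)+2·4)/(120·4·1000) = -1152/1953125 m
Superposition: y = Σ y_i = 9044/5859375 m ≈ 0.001544 m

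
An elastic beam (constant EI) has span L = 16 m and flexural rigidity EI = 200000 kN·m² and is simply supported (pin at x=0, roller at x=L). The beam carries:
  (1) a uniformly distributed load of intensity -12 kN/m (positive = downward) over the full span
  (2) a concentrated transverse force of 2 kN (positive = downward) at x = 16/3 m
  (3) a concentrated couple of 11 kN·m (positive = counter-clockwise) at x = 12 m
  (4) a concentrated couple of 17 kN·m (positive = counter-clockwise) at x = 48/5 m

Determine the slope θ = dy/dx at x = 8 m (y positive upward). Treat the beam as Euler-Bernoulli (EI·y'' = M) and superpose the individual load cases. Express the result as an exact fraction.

Load 1 — uniform load w=-12 kN/m over full span:
  θ_1 = -w(L³-6Lx²+4x³)/(24EI) = -(-12)·(16³-6·16·8²+4·8³)/(24·200000) = 0 rad
Load 2 — point force P=2 kN at a=16/3 m (b=L-a=32/3):
  θ_2 = -Pa(2L²-6Lx+3x²+a²)/(6LEI)  [x>a] = -2·(16/3)·(2·16²-6·16·8+3·8²+(16/3)²)/(6·16·200000) = 1/50625 rad
Load 3 — applied couple M₀=11 kN·m at a=12 m (b=L-a=4):
  θ_3 = (M₀x²/(2L)+C₁)/EI  [x≤a] with C₁=M₀(3b²-L²)/(6L)=-143/6 = (11·8²/(2·16)+(-143/6))/200000 = -11/1200000 rad
Load 4 — applied couple M₀=17 kN·m at a=48/5 m (b=L-a=32/5):
  θ_4 = (M₀x²/(2L)+C₁)/EI  [x≤a] with C₁=M₀(3b²-L²)/(6L)=-1768/75 = (17·8²/(2·16)+(-1768/75))/200000 = 391/7500000 rad
Superposition: θ = Σ θ_i = 50803/810000000 rad ≈ 0.000063 rad

θ(8) = 50803/810000000 rad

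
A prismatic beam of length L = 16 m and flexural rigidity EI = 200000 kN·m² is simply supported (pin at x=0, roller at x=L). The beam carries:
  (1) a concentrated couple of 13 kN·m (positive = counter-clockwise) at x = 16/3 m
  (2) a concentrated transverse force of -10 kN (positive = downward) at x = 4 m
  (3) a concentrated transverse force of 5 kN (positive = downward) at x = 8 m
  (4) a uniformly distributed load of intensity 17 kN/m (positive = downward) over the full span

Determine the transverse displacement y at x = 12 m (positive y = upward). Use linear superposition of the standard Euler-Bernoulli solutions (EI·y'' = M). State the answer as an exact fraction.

y(12) = -1831/36000 m

Load 1 — applied couple M₀=13 kN·m at a=16/3 m (b=L-a=32/3):
  y_1 = (M₀x³/(6L)-M₀(x-a)²/2+C₁x)/EI  [x>a] with C₁=M₀(3b²-L²)/(6L)=104/9 = (13·12³/(6·16)-13·(12-(16/3))²/2+(104/9)·12)/200000 = 377/900000 m
Load 2 — point force P=-10 kN at a=4 m (b=L-a=12):
  y_2 = -Pa(L-x)(2Lx-a²-x²)/(6LEI)  [x>a] = -(-10)·4·(16-12)·(2·16·12-4²-12²)/(6·16·200000) = 7/3750 m
Load 3 — point force P=5 kN at a=8 m (b=L-a=8):
  y_3 = -Pa(L-x)(2Lx-a²-x²)/(6LEI)  [x>a] = -5·8·(16-12)·(2·16·12-8²-12²)/(6·16·200000) = -11/7500 m
Load 4 — uniform load w=17 kN/m over full span:
  y_4 = -wx(L³-2Lx²+x³)/(24EI) = -17·12·(16³-2·16·12²+12³)/(24·200000) = -323/6250 m
Superposition: y = Σ y_i = -1831/36000 m ≈ -0.050861 m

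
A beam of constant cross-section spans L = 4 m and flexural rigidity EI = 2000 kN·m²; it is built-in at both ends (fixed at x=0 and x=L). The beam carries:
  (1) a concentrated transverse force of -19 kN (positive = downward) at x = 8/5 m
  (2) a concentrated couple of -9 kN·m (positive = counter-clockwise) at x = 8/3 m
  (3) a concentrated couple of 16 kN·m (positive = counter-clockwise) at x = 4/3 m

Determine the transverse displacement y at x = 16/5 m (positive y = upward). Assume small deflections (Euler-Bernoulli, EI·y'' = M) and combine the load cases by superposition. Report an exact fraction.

y(16/5) = 28754/17578125 m

Load 1 — point force P=-19 kN at a=8/5 m (b=L-a=12/5):
  y_1 = -Pa²(L-x)²(3bL-(3b+a)(L-x))/(6L³EI)  [x>a] = -(-19)·(8/5)²·(4-(16/5))²·(3·(12/5)·4-(3·(12/5)+(8/5))·(4-(16/5)))/(6·4³·2000) = 5168/5859375 m
Load 2 — applied couple M₀=-9 kN·m at a=8/3 m (b=L-a=4/3):
  y_2 = (R_Ax³/6 - M_Ax²/2 - M₀(x-a)²/2)/EI  [x>a] with R_A=-3, M_A=-3 = ((-3)·(16/5)³/6 - (-3)·(16/5)²/2 - (-9)·((16/5)-(8/3))²/2)/2000 = 2/15625 m
Load 3 — applied couple M₀=16 kN·m at a=4/3 m (b=L-a=8/3):
  y_3 = (R_Ax³/6 - M_Ax²/2 - M₀(x-a)²/2)/EI  [x>a] with R_A=16/3, M_A=0 = ((16/3)·(16/5)³/6 - 0·(16/5)²/2 - 16·((16/5)-(4/3))²/2)/2000 = 88/140625 m
Superposition: y = Σ y_i = 28754/17578125 m ≈ 0.001636 m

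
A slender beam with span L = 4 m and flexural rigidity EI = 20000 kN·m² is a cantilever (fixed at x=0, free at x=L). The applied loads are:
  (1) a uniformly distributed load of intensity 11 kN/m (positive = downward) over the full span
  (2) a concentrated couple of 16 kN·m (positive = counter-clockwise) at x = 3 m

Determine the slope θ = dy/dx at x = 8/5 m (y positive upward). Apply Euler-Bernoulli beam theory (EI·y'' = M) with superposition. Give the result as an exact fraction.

θ(8/5) = -778/234375 rad

Load 1 — uniform load w=11 kN/m over full span:
  θ_1 = -wx(x²-3Lx+3L²)/(6EI) = -11·(8/5)·((8/5)²-3·4·(8/5)+3·4²)/(6·20000) = -1078/234375 rad
Load 2 — applied couple M₀=16 kN·m at a=3 m (b=L-a=1):
  θ_2 = M₀x/EI  [x≤a] = 16·(8/5)/20000 = 4/3125 rad
Superposition: θ = Σ θ_i = -778/234375 rad ≈ -0.003319 rad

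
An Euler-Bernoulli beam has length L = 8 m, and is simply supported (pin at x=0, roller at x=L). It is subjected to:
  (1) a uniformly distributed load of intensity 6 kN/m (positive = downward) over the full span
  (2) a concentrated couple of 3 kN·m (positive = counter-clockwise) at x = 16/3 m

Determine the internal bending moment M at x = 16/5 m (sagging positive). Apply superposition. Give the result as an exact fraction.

Load 1 — uniform load w=6 kN/m over full span:
  M_1 = wx(L-x)/2 = 6·(16/5)·(8-(16/5))/2 = 1152/25 kN·m
Load 2 — applied couple M₀=3 kN·m at a=16/3 m (b=L-a=8/3):
  M_2 = M₀x/L  [x≤a] = 3·(16/5)/8 = 6/5 kN·m
Superposition: M = Σ M_i = 1182/25 kN·m ≈ 47.280000 kN·m

M(16/5) = 1182/25 kN·m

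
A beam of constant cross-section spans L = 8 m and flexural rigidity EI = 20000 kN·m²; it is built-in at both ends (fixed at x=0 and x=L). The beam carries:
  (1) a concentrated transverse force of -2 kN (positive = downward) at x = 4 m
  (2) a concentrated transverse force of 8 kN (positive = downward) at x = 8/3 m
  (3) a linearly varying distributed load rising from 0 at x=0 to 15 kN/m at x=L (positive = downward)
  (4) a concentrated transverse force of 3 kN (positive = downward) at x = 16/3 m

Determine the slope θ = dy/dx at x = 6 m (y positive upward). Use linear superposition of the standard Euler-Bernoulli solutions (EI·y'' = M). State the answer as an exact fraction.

Load 1 — point force P=-2 kN at a=4 m (b=L-a=4):
  θ_1 = Pa²(L-x)(2bL-(3b+a)(L-x))/(2L³EI)  [x>a] = (-2)·4²·(8-6)·(2·4·8-(3·4+4)·(8-6))/(2·8³·20000) = -1/10000 rad
Load 2 — point force P=8 kN at a=8/3 m (b=L-a=16/3):
  θ_2 = Pa²(L-x)(2bL-(3b+a)(L-x))/(2L³EI)  [x>a] = 8·(8/3)²·(8-6)·(2·(16/3)·8-(3·(16/3)+(8/3))·(8-6))/(2·8³·20000) = 1/3750 rad
Load 3 — triangular load w₀=15 kN/m (0→w₀ over full span):
  θ_3 = -w₀(2x(L-x)(L-2x)(x+2L)+x²(L-x)²)/(120LEI) = -15·(2·6·(8-6)·(8-2·6)·(6+2·8)+6²·(8-6)²)/(120·8·20000) = 123/80000 rad
Load 4 — point force P=3 kN at a=16/3 m (b=L-a=8/3):
  θ_4 = Pa²(L-x)(2bL-(3b+a)(L-x))/(2L³EI)  [x>a] = 3·(16/3)²·(8-6)·(2·(8/3)·8-(3·(8/3)+(16/3))·(8-6))/(2·8³·20000) = 1/7500 rad
Superposition: θ = Σ θ_i = 147/80000 rad ≈ 0.001837 rad

θ(6) = 147/80000 rad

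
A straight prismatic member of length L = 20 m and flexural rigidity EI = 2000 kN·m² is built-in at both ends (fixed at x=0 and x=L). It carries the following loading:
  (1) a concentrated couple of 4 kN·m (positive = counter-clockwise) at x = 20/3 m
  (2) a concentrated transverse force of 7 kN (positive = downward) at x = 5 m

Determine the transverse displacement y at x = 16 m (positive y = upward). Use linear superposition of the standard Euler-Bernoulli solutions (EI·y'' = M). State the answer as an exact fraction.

Load 1 — applied couple M₀=4 kN·m at a=20/3 m (b=L-a=40/3):
  y_1 = (R_Ax³/6 - M_Ax²/2 - M₀(x-a)²/2)/EI  [x>a] with R_A=4/15, M_A=0 = ((4/15)·16³/6 - 0·16²/2 - 4·(16-(20/3))²/2)/2000 = 22/5625 m
Load 2 — point force P=7 kN at a=5 m (b=L-a=15):
  y_2 = -Pa²(L-x)²(3bL-(3b+a)(L-x))/(6L³EI)  [x>a] = -7·5²·(20-16)²·(3·15·20-(3·15+5)·(20-16))/(6·20³·2000) = -49/2400 m
Superposition: y = Σ y_i = -2971/180000 m ≈ -0.016506 m

y(16) = -2971/180000 m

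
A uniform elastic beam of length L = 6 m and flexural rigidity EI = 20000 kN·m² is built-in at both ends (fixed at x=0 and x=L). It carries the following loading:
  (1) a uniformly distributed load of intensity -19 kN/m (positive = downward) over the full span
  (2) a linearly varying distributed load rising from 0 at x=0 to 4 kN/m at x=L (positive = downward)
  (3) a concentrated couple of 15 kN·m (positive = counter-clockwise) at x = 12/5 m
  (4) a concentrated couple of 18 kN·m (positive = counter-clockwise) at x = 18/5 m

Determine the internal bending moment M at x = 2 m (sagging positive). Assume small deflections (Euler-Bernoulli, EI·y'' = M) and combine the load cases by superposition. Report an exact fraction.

M(2) = -2072/225 kN·m

Load 1 — uniform load w=-19 kN/m over full span:
  M_1 = wLx/2 - wL²/12 - wx²/2 = (-19)·6·2/2 - (-19)·6²/12 - (-19)·2²/2 = -19 kN·m
Load 2 — triangular load w₀=4 kN/m (0→w₀ over full span):
  M_2 = 3w₀Lx/20 - w₀L²/30 - w₀x³/(6L) = 3·4·6·2/20 - 4·6²/30 - 4·2³/(6·6) = 68/45 kN·m
Load 3 — applied couple M₀=15 kN·m at a=12/5 m (b=L-a=18/5):
  M_3 = R_Ax - M_A  [x≤a] with R_A=18/5, M_A=9/5 = (18/5)·2 - (9/5) = 27/5 kN·m
Load 4 — applied couple M₀=18 kN·m at a=18/5 m (b=L-a=12/5):
  M_4 = R_Ax - M_A  [x≤a] with R_A=108/25, M_A=144/25 = (108/25)·2 - (144/25) = 72/25 kN·m
Superposition: M = Σ M_i = -2072/225 kN·m ≈ -9.208889 kN·m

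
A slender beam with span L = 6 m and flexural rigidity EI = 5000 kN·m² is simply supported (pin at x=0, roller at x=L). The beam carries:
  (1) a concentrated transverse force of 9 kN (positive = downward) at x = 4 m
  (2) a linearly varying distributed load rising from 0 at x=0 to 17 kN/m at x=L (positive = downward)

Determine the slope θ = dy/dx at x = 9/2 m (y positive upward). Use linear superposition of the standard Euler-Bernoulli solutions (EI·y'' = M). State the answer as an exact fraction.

Load 1 — point force P=9 kN at a=4 m (b=L-a=2):
  θ_1 = -Pa(2L²-6Lx+3x²+a²)/(6LEI)  [x>a] = -9·4·(2·6²-6·6·(9/2)+3·(9/2)²+4²)/(6·6·5000) = 53/20000 rad
Load 2 — triangular load w₀=17 kN/m (0→w₀ over full span):
  θ_2 = -w₀(7L⁴-30L²x²+15x⁴)/(360LEI) = -17·(7·6⁴-30·6²·(9/2)²+15·(9/2)⁴)/(360·6·5000) = 66963/6400000 rad
Superposition: θ = Σ θ_i = 83923/6400000 rad ≈ 0.013113 rad

θ(9/2) = 83923/6400000 rad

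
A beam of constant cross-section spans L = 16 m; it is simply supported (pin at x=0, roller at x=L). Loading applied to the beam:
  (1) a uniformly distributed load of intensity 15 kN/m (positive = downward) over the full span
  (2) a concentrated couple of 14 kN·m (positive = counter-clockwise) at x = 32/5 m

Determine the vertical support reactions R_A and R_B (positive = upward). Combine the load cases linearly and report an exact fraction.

Load 1 — uniform load w=15 kN/m over full span:
  R_A = wL/2 = 15·16/2 = 120 kN
  R_B = wL/2 = 15·16/2 = 120 kN
Load 2 — applied couple M₀=14 kN·m at a=32/5 m (b=L-a=48/5):
  R_A = M₀/L = 14/16 = 7/8 kN
  R_B = -M₀/L = -14/16 = -7/8 kN
Superposition: R_A = 967/8 kN, R_B = 953/8 kN

R_A = 967/8 kN, R_B = 953/8 kN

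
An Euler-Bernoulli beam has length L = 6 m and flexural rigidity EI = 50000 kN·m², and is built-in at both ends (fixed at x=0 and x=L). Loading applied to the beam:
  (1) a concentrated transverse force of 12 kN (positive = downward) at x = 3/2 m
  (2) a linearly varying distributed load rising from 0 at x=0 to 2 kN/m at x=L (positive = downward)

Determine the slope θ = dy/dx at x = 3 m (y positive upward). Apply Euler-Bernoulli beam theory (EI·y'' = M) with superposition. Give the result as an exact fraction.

θ(3) = 117/4000000 rad

Load 1 — point force P=12 kN at a=3/2 m (b=L-a=9/2):
  θ_1 = Pa²(L-x)(2bL-(3b+a)(L-x))/(2L³EI)  [x>a] = 12·(3/2)²·(6-3)·(2·(9/2)·6-(3·(9/2)+(3/2))·(6-3))/(2·6³·50000) = 27/800000 rad
Load 2 — triangular load w₀=2 kN/m (0→w₀ over full span):
  θ_2 = -w₀(2x(L-x)(L-2x)(x+2L)+x²(L-x)²)/(120LEI) = -2·(2·3·(6-3)·(6-2·3)·(3+2·6)+3²·(6-3)²)/(120·6·50000) = -9/2000000 rad
Superposition: θ = Σ θ_i = 117/4000000 rad ≈ 0.000029 rad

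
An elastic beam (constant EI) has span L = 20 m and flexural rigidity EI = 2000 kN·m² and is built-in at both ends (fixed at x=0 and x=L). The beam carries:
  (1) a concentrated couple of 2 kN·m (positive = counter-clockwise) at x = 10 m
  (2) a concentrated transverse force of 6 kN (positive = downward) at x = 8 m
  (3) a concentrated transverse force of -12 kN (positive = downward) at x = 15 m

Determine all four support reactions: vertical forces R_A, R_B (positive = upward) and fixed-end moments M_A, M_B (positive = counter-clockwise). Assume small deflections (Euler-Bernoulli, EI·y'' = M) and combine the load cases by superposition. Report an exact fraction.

Load 1 — applied couple M₀=2 kN·m at a=10 m (b=L-a=10):
  R_A = 6M₀ab/L³ = 6·2·10·10/20³ = 3/20 kN
  M_A = M₀b(2a-b)/L² = 2·10·(2·10-10)/20² = 1/2 kN·m
  R_B = -6M₀ab/L³ = -6·2·10·10/20³ = -3/20 kN
  M_B = M₀a(2b-a)/L² = 2·10·(2·10-10)/20² = 1/2 kN·m
Load 2 — point force P=6 kN at a=8 m (b=L-a=12):
  R_A = Pb²(3a+b)/L³ = 6·12²·(3·8+12)/20³ = 486/125 kN
  M_A = Pab²/L² = 6·8·12²/20² = 432/25 kN·m
  R_B = Pa²(a+3b)/L³ = 6·8²·(8+3·12)/20³ = 264/125 kN
  M_B = -Pa²b/L² = -6·8²·12/20² = -288/25 kN·m
Load 3 — point force P=-12 kN at a=15 m (b=L-a=5):
  R_A = Pb²(3a+b)/L³ = (-12)·5²·(3·15+5)/20³ = -15/8 kN
  M_A = Pab²/L² = (-12)·15·5²/20² = -45/4 kN·m
  R_B = Pa²(a+3b)/L³ = (-12)·15²·(15+3·5)/20³ = -81/8 kN
  M_B = -Pa²b/L² = -(-12)·15²·5/20² = 135/4 kN·m
Superposition: R_A = 2163/1000 kN, M_A = 653/100 kN·m, R_B = -8163/1000 kN, M_B = 2273/100 kN·m

R_A = 2163/1000 kN, M_A = 653/100 kN·m, R_B = -8163/1000 kN, M_B = 2273/100 kN·m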